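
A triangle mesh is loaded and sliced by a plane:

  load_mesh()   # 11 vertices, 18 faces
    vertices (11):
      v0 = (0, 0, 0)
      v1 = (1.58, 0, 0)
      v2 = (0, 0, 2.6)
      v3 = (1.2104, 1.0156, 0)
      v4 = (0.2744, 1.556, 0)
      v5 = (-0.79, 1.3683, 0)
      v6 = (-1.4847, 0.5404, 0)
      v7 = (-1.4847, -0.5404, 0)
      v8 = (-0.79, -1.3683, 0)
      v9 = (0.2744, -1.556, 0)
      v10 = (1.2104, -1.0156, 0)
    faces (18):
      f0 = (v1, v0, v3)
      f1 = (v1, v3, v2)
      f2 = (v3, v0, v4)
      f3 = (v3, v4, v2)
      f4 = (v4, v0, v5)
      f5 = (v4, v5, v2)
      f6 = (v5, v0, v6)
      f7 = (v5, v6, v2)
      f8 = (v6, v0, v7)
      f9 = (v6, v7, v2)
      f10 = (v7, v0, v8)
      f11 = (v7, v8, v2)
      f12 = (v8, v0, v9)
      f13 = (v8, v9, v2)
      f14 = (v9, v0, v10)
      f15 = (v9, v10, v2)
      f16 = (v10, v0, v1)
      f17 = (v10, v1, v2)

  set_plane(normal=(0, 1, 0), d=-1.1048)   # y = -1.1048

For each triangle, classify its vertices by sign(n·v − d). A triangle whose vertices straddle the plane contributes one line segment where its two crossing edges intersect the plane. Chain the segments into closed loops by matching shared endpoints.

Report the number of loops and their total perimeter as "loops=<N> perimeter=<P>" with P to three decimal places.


Straddling triangles (6 of 18):
  (v7,v0,v8) [++-] → (-0.637866, -1.1048, 0)–(-1.01111, -1.1048, 0)  len=0.3732
  (v7,v8,v2) [+-+] → (-1.01111, -1.1048, 0)–(-0.637866, -1.1048, 0.500694)  len=0.6245
  (v8,v0,v9) [-+-] → (-0.637866, -1.1048, 0)–(0.194831, -1.1048, 0)  len=0.8327
  (v8,v9,v2) [--+] → (0.194831, -1.1048, 0.753933)–(-0.637866, -1.1048, 0.500694)  len=0.8704
  (v9,v0,v10) [-++] → (0.194831, -1.1048, 0)–(1.0559, -1.1048, 0)  len=0.8611
  (v9,v10,v2) [-++] → (1.0559, -1.1048, 0)–(0.194831, -1.1048, 0.753933)  len=1.1445

Chained into 1 loop(s):
  loop 1: 6 segments, perimeter = 4.7064
Total perimeter = 4.706

loops=1 perimeter=4.706


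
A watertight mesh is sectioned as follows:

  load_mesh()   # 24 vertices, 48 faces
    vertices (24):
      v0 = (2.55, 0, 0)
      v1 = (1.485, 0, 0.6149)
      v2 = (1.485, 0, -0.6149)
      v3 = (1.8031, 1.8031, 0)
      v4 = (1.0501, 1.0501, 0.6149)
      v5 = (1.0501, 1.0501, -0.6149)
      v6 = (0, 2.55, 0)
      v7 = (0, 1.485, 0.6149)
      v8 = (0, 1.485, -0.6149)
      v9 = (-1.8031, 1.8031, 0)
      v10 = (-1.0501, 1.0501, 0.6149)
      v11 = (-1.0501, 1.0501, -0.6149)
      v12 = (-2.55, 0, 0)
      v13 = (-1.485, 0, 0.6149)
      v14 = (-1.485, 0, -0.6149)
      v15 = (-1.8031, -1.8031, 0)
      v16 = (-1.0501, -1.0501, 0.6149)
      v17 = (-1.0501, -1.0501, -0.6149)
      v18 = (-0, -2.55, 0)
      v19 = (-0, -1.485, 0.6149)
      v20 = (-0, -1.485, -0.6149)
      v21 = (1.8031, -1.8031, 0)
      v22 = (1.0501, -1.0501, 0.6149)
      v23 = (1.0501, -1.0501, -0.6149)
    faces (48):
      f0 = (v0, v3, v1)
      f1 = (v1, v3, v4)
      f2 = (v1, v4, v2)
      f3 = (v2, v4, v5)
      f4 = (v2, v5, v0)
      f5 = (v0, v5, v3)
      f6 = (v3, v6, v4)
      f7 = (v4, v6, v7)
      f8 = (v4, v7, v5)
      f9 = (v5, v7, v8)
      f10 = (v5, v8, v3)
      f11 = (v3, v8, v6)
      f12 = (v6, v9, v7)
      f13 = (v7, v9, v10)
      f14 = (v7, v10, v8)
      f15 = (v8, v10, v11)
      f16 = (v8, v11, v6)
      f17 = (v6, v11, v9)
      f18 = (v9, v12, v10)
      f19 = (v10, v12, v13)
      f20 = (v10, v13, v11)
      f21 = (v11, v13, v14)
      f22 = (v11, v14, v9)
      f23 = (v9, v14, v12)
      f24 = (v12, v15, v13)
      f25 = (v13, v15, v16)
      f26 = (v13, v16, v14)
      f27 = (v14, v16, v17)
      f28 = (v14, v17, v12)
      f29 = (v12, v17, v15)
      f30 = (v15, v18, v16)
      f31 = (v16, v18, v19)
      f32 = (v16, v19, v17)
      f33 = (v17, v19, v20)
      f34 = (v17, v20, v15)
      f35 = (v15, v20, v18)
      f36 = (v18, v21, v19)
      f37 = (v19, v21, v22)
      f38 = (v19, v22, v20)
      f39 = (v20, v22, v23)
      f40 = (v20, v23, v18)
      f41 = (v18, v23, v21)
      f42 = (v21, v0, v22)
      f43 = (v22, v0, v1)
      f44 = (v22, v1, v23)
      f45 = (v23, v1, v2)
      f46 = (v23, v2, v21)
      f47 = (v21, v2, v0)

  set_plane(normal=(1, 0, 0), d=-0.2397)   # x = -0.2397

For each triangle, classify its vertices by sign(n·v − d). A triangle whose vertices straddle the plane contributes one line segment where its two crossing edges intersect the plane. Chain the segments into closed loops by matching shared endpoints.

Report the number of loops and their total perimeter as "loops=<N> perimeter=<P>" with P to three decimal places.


Straddling triangles (12 of 48):
  (v6,v9,v7) [+-+] → (-0.2397, 2.45071, 0)–(-0.2397, 1.52729, 0.533157)  len=1.0663
  (v7,v9,v10) [+--] → (-0.2397, 1.52729, 0.533157)–(-0.2397, 1.38573, 0.6149)  len=0.1635
  (v7,v10,v8) [+-+] → (-0.2397, 1.38573, 0.6149)–(-0.2397, 1.38573, -0.334181)  len=0.9491
  (v8,v10,v11) [+--] → (-0.2397, 1.38573, -0.334181)–(-0.2397, 1.38573, -0.6149)  len=0.2807
  (v8,v11,v6) [+-+] → (-0.2397, 1.38573, -0.6149)–(-0.2397, 2.20763, -0.14036)  len=0.9491
  (v6,v11,v9) [+--] → (-0.2397, 2.20763, -0.14036)–(-0.2397, 2.45071, 0)  len=0.2807
  (v15,v18,v16) [-+-] → (-0.2397, -2.45071, 0)–(-0.2397, -2.20763, 0.14036)  len=0.2807
  (v16,v18,v19) [-++] → (-0.2397, -2.20763, 0.14036)–(-0.2397, -1.38573, 0.6149)  len=0.9491
  (v16,v19,v17) [-+-] → (-0.2397, -1.38573, 0.6149)–(-0.2397, -1.38573, 0.334181)  len=0.2807
  (v17,v19,v20) [-++] → (-0.2397, -1.38573, 0.334181)–(-0.2397, -1.38573, -0.6149)  len=0.9491
  (v17,v20,v15) [-+-] → (-0.2397, -1.38573, -0.6149)–(-0.2397, -1.52729, -0.533157)  len=0.1635
  (v15,v20,v18) [-++] → (-0.2397, -1.52729, -0.533157)–(-0.2397, -2.45071, 0)  len=1.0663

Chained into 2 loop(s):
  loop 1: 6 segments, perimeter = 3.6893
  loop 2: 6 segments, perimeter = 3.6893
Total perimeter = 7.379

loops=2 perimeter=7.379


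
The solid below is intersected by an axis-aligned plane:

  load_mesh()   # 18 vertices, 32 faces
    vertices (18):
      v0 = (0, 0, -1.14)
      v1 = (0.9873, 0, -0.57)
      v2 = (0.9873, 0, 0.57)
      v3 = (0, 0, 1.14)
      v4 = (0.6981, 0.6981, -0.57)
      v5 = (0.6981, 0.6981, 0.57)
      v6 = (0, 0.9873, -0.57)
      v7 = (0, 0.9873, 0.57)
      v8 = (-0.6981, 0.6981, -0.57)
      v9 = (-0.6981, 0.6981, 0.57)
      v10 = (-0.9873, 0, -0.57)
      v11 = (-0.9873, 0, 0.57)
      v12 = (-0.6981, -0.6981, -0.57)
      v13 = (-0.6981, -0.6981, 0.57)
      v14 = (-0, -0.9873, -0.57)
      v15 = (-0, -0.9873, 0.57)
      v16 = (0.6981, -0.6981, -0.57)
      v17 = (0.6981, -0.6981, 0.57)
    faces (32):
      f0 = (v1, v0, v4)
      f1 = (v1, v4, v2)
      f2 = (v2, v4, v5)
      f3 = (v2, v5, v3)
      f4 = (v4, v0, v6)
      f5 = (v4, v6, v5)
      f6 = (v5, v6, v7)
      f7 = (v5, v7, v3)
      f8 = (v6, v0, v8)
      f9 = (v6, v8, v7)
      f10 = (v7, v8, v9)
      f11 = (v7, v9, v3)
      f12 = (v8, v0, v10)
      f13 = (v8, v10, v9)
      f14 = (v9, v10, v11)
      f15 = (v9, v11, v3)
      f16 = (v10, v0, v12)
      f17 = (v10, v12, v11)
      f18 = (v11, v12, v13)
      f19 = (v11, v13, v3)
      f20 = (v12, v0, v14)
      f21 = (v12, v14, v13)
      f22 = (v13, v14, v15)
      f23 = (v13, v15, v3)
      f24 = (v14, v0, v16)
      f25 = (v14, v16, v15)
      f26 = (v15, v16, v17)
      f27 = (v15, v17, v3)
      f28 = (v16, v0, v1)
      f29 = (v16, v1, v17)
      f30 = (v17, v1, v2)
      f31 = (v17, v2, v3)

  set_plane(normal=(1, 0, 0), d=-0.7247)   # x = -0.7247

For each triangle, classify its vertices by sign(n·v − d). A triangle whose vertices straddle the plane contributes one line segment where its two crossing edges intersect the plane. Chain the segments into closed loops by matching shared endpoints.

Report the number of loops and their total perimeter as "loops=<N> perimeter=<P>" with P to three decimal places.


loops=1 perimeter=4.887

Straddling triangles (8 of 32):
  (v8,v0,v10) [++-] → (-0.7247, 0, -0.721607)–(-0.7247, 0.63389, -0.57)  len=0.6518
  (v8,v10,v9) [+-+] → (-0.7247, 0.63389, -0.57)–(-0.7247, 0.63389, 0.465145)  len=1.0351
  (v9,v10,v11) [+--] → (-0.7247, 0.63389, 0.465145)–(-0.7247, 0.63389, 0.57)  len=0.1049
  (v9,v11,v3) [+-+] → (-0.7247, 0.63389, 0.57)–(-0.7247, 0, 0.721607)  len=0.6518
  (v10,v0,v12) [-++] → (-0.7247, 0, -0.721607)–(-0.7247, -0.63389, -0.57)  len=0.6518
  (v10,v12,v11) [-+-] → (-0.7247, -0.63389, -0.57)–(-0.7247, -0.63389, -0.465145)  len=0.1049
  (v11,v12,v13) [-++] → (-0.7247, -0.63389, -0.465145)–(-0.7247, -0.63389, 0.57)  len=1.0351
  (v11,v13,v3) [-++] → (-0.7247, -0.63389, 0.57)–(-0.7247, 0, 0.721607)  len=0.6518

Chained into 1 loop(s):
  loop 1: 8 segments, perimeter = 4.8871
Total perimeter = 4.887


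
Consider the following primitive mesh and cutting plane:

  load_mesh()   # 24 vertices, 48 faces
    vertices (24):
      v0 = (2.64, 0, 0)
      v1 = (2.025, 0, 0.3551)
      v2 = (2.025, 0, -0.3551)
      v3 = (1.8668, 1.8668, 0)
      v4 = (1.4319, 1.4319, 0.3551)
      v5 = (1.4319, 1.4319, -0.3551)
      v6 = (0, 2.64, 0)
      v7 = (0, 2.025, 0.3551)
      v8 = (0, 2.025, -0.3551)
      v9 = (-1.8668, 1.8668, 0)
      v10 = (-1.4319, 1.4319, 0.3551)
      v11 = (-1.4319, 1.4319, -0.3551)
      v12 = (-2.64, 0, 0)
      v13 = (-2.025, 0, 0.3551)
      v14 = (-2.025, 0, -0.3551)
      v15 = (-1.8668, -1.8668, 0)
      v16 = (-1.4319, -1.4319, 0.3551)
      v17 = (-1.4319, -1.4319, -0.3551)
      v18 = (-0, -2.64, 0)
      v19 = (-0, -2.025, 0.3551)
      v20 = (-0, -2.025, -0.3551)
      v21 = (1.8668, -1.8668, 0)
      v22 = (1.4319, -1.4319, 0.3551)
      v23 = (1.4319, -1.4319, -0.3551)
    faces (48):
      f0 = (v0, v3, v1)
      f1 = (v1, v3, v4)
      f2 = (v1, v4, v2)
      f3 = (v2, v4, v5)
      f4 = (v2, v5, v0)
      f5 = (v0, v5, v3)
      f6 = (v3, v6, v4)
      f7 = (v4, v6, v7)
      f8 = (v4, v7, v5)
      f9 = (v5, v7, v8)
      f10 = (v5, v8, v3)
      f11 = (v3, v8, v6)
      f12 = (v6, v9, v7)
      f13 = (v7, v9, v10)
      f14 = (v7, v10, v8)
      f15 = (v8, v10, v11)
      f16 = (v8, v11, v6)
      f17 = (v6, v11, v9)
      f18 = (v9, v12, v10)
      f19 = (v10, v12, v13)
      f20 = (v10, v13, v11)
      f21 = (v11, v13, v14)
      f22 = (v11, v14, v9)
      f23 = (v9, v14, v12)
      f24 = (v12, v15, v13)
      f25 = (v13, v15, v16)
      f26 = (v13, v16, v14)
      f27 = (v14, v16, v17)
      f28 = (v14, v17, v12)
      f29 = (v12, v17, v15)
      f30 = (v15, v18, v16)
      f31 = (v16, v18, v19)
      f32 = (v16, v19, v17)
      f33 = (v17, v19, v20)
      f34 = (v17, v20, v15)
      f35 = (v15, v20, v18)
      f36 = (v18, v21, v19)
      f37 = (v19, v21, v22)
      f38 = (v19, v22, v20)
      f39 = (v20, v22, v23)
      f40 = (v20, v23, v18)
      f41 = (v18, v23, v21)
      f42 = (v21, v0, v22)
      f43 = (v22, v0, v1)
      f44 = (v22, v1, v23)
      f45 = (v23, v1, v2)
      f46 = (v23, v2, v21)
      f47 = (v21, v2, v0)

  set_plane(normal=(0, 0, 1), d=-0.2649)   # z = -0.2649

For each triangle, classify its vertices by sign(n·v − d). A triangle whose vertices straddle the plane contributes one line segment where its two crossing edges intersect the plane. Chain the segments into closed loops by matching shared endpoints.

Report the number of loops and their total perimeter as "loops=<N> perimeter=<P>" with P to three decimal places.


loops=2 perimeter=25.755

Straddling triangles (32 of 48):
  (v1,v4,v2) [++-] → (1.94967, 0.181861, -0.2649)–(2.025, 0, -0.2649)  len=0.1968
  (v2,v4,v5) [-+-] → (1.94967, 0.181861, -0.2649)–(1.4319, 1.4319, -0.2649)  len=1.3530
  (v2,v5,v0) [--+] → (1.73877, 1.06818, -0.2649)–(2.18122, 0, -0.2649)  len=1.1562
  (v0,v5,v3) [+-+] → (1.73877, 1.06818, -0.2649)–(1.54237, 1.54237, -0.2649)  len=0.5133
  (v4,v7,v5) [++-] → (1.25004, 1.50723, -0.2649)–(1.4319, 1.4319, -0.2649)  len=0.1968
  (v5,v7,v8) [-+-] → (1.25004, 1.50723, -0.2649)–(0, 2.025, -0.2649)  len=1.3530
  (v5,v8,v3) [--+] → (0.474191, 1.98482, -0.2649)–(1.54237, 1.54237, -0.2649)  len=1.1562
  (v3,v8,v6) [+-+] → (0.474191, 1.98482, -0.2649)–(0, 2.18122, -0.2649)  len=0.5133
  (v7,v10,v8) [++-] → (-0.181861, 1.94967, -0.2649)–(0, 2.025, -0.2649)  len=0.1968
  (v8,v10,v11) [-+-] → (-0.181861, 1.94967, -0.2649)–(-1.4319, 1.4319, -0.2649)  len=1.3530
  (v8,v11,v6) [--+] → (-1.06818, 1.73877, -0.2649)–(0, 2.18122, -0.2649)  len=1.1562
  (v6,v11,v9) [+-+] → (-1.06818, 1.73877, -0.2649)–(-1.54237, 1.54237, -0.2649)  len=0.5133
  (v10,v13,v11) [++-] → (-1.50723, 1.25004, -0.2649)–(-1.4319, 1.4319, -0.2649)  len=0.1968
  (v11,v13,v14) [-+-] → (-1.50723, 1.25004, -0.2649)–(-2.025, 0, -0.2649)  len=1.3530
  (v11,v14,v9) [--+] → (-1.98482, 0.474191, -0.2649)–(-1.54237, 1.54237, -0.2649)  len=1.1562
  (v9,v14,v12) [+-+] → (-1.98482, 0.474191, -0.2649)–(-2.18122, 0, -0.2649)  len=0.5133
  (v13,v16,v14) [++-] → (-1.94967, -0.181861, -0.2649)–(-2.025, 0, -0.2649)  len=0.1968
  (v14,v16,v17) [-+-] → (-1.94967, -0.181861, -0.2649)–(-1.4319, -1.4319, -0.2649)  len=1.3530
  (v14,v17,v12) [--+] → (-1.73877, -1.06818, -0.2649)–(-2.18122, 0, -0.2649)  len=1.1562
  (v12,v17,v15) [+-+] → (-1.73877, -1.06818, -0.2649)–(-1.54237, -1.54237, -0.2649)  len=0.5133
  (v16,v19,v17) [++-] → (-1.25004, -1.50723, -0.2649)–(-1.4319, -1.4319, -0.2649)  len=0.1968
  (v17,v19,v20) [-+-] → (-1.25004, -1.50723, -0.2649)–(0, -2.025, -0.2649)  len=1.3530
  (v17,v20,v15) [--+] → (-0.474191, -1.98482, -0.2649)–(-1.54237, -1.54237, -0.2649)  len=1.1562
  (v15,v20,v18) [+-+] → (-0.474191, -1.98482, -0.2649)–(0, -2.18122, -0.2649)  len=0.5133
  (v19,v22,v20) [++-] → (0.181861, -1.94967, -0.2649)–(0, -2.025, -0.2649)  len=0.1968
  (v20,v22,v23) [-+-] → (0.181861, -1.94967, -0.2649)–(1.4319, -1.4319, -0.2649)  len=1.3530
  (v20,v23,v18) [--+] → (1.06818, -1.73877, -0.2649)–(0, -2.18122, -0.2649)  len=1.1562
  (v18,v23,v21) [+-+] → (1.06818, -1.73877, -0.2649)–(1.54237, -1.54237, -0.2649)  len=0.5133
  (v22,v1,v23) [++-] → (1.50723, -1.25004, -0.2649)–(1.4319, -1.4319, -0.2649)  len=0.1968
  (v23,v1,v2) [-+-] → (1.50723, -1.25004, -0.2649)–(2.025, 0, -0.2649)  len=1.3530
  (v23,v2,v21) [--+] → (1.98482, -0.474191, -0.2649)–(1.54237, -1.54237, -0.2649)  len=1.1562
  (v21,v2,v0) [+-+] → (1.98482, -0.474191, -0.2649)–(2.18122, 0, -0.2649)  len=0.5133

Chained into 2 loop(s):
  loop 1: 16 segments, perimeter = 12.3990
  loop 2: 16 segments, perimeter = 13.3555
Total perimeter = 25.755


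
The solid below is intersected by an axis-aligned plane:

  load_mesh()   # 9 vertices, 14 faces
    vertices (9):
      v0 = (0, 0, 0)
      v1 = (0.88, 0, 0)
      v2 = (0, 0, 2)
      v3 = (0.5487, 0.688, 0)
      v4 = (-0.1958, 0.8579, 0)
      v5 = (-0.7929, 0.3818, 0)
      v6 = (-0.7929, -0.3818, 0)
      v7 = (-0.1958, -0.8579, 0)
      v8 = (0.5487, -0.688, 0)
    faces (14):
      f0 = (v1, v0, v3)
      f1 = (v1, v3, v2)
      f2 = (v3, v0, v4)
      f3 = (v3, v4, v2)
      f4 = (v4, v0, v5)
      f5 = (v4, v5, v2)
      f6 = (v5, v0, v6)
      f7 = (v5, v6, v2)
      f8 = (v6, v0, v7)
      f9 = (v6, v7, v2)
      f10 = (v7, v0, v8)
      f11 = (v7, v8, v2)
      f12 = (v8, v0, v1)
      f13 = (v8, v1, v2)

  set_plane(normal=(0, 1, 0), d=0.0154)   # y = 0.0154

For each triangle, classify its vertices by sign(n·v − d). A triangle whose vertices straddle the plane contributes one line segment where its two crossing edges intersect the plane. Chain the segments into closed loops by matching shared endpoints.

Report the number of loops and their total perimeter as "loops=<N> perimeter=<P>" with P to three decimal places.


loops=1 perimeter=5.937

Straddling triangles (8 of 14):
  (v1,v0,v3) [--+] → (0.0122819, 0.0154, 0)–(0.872584, 0.0154, 0)  len=0.8603
  (v1,v3,v2) [-+-] → (0.872584, 0.0154, 0)–(0.0122819, 0.0154, 1.95523)  len=2.1361
  (v3,v0,v4) [+-+] → (0.0122819, 0.0154, 0)–(-0.00351477, 0.0154, 0)  len=0.0158
  (v3,v4,v2) [++-] → (-0.00351477, 0.0154, 1.9641)–(0.0122819, 0.0154, 1.95523)  len=0.0181
  (v4,v0,v5) [+-+] → (-0.00351477, 0.0154, 0)–(-0.0319818, 0.0154, 0)  len=0.0285
  (v4,v5,v2) [++-] → (-0.0319818, 0.0154, 1.91933)–(-0.00351477, 0.0154, 1.9641)  len=0.0531
  (v5,v0,v6) [+--] → (-0.0319818, 0.0154, 0)–(-0.7929, 0.0154, 0)  len=0.7609
  (v5,v6,v2) [+--] → (-0.7929, 0.0154, 0)–(-0.0319818, 0.0154, 1.91933)  len=2.0647

Chained into 1 loop(s):
  loop 1: 8 segments, perimeter = 5.9374
Total perimeter = 5.937


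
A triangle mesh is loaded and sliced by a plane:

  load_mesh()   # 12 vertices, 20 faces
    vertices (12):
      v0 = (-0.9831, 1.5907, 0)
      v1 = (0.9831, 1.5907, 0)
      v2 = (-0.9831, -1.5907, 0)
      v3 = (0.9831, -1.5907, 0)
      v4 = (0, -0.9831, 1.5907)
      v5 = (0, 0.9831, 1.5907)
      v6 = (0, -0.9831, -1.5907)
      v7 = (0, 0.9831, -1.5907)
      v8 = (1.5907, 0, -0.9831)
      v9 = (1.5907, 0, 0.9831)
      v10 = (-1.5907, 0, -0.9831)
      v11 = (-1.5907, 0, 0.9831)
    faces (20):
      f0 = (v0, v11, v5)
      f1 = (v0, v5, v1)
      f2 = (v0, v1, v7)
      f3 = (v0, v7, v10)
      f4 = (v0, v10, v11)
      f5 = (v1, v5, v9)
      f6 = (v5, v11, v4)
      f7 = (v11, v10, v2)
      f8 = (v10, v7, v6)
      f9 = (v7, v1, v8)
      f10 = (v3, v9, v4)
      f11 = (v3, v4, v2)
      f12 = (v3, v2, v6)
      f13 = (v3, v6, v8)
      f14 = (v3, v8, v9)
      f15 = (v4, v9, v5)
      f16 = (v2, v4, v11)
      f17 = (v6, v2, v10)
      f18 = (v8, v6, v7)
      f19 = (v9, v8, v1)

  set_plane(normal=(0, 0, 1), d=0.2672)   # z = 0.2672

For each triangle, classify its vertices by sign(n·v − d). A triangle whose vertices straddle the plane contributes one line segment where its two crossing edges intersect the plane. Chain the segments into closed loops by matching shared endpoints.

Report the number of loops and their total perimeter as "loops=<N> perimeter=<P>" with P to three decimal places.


loops=1 perimeter=10.100

Straddling triangles (10 of 20):
  (v0,v11,v5) [-++] → (-1.14824, 1.15836, 0.2672)–(-0.817962, 1.48864, 0.2672)  len=0.4671
  (v0,v5,v1) [-+-] → (-0.817962, 1.48864, 0.2672)–(0.817962, 1.48864, 0.2672)  len=1.6359
  (v0,v10,v11) [--+] → (-1.5907, 0, 0.2672)–(-1.14824, 1.15836, 0.2672)  len=1.2400
  (v1,v5,v9) [-++] → (0.817962, 1.48864, 0.2672)–(1.14824, 1.15836, 0.2672)  len=0.4671
  (v11,v10,v2) [+--] → (-1.5907, 0, 0.2672)–(-1.14824, -1.15836, 0.2672)  len=1.2400
  (v3,v9,v4) [-++] → (1.14824, -1.15836, 0.2672)–(0.817962, -1.48864, 0.2672)  len=0.4671
  (v3,v4,v2) [-+-] → (0.817962, -1.48864, 0.2672)–(-0.817962, -1.48864, 0.2672)  len=1.6359
  (v3,v8,v9) [--+] → (1.5907, 0, 0.2672)–(1.14824, -1.15836, 0.2672)  len=1.2400
  (v2,v4,v11) [-++] → (-0.817962, -1.48864, 0.2672)–(-1.14824, -1.15836, 0.2672)  len=0.4671
  (v9,v8,v1) [+--] → (1.5907, 0, 0.2672)–(1.14824, 1.15836, 0.2672)  len=1.2400

Chained into 1 loop(s):
  loop 1: 10 segments, perimeter = 10.1001
Total perimeter = 10.100


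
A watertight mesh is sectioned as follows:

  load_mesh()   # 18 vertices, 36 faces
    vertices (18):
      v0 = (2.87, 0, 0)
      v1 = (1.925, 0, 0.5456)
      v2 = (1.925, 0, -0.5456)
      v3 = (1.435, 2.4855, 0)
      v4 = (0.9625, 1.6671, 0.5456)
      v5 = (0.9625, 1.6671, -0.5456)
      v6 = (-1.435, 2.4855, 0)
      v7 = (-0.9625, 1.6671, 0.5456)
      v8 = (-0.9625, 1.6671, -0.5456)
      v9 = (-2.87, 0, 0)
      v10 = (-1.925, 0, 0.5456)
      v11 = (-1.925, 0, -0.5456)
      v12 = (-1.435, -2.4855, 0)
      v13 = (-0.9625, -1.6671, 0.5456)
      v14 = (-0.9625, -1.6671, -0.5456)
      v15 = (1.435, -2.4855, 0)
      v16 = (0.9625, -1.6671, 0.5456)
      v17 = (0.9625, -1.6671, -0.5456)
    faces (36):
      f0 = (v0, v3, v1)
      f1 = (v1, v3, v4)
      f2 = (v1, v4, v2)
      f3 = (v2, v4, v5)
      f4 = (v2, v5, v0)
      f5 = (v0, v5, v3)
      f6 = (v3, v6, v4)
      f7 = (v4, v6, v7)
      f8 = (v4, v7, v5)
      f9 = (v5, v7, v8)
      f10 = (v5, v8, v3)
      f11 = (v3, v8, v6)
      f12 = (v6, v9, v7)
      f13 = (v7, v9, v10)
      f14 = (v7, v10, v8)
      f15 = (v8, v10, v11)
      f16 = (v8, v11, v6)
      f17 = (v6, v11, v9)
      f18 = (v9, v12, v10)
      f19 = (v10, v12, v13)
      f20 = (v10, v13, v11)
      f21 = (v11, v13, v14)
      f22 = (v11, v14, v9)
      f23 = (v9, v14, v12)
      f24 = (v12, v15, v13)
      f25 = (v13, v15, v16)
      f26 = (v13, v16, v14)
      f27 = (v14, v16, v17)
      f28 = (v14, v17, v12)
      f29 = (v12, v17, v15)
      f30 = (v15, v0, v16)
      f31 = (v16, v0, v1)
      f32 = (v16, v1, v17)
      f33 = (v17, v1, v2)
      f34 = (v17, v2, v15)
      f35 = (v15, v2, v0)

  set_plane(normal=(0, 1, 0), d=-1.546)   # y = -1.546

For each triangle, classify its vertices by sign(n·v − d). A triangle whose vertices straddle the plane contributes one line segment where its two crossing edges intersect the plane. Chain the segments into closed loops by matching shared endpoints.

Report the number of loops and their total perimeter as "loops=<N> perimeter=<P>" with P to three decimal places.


loops=2 perimeter=6.547

Straddling triangles (12 of 36):
  (v9,v12,v10) [+-+] → (-1.97742, -1.546, 0)–(-1.62022, -1.546, 0.206233)  len=0.4125
  (v10,v12,v13) [+--] → (-1.62022, -1.546, 0.206233)–(-1.03242, -1.546, 0.5456)  len=0.6787
  (v10,v13,v11) [+-+] → (-1.03242, -1.546, 0.5456)–(-1.03242, -1.546, 0.466334)  len=0.0793
  (v11,v13,v14) [+--] → (-1.03242, -1.546, 0.466334)–(-1.03242, -1.546, -0.5456)  len=1.0119
  (v11,v14,v9) [+-+] → (-1.03242, -1.546, -0.5456)–(-1.10106, -1.546, -0.505967)  len=0.0793
  (v9,v14,v12) [+--] → (-1.10106, -1.546, -0.505967)–(-1.97742, -1.546, 0)  len=1.0119
  (v15,v0,v16) [-+-] → (1.97742, -1.546, 0)–(1.10106, -1.546, 0.505967)  len=1.0119
  (v16,v0,v1) [-++] → (1.10106, -1.546, 0.505967)–(1.03242, -1.546, 0.5456)  len=0.0793
  (v16,v1,v17) [-+-] → (1.03242, -1.546, 0.5456)–(1.03242, -1.546, -0.466334)  len=1.0119
  (v17,v1,v2) [-++] → (1.03242, -1.546, -0.466334)–(1.03242, -1.546, -0.5456)  len=0.0793
  (v17,v2,v15) [-+-] → (1.03242, -1.546, -0.5456)–(1.62022, -1.546, -0.206233)  len=0.6787
  (v15,v2,v0) [-++] → (1.62022, -1.546, -0.206233)–(1.97742, -1.546, 0)  len=0.4125

Chained into 2 loop(s):
  loop 1: 6 segments, perimeter = 3.2736
  loop 2: 6 segments, perimeter = 3.2736
Total perimeter = 6.547


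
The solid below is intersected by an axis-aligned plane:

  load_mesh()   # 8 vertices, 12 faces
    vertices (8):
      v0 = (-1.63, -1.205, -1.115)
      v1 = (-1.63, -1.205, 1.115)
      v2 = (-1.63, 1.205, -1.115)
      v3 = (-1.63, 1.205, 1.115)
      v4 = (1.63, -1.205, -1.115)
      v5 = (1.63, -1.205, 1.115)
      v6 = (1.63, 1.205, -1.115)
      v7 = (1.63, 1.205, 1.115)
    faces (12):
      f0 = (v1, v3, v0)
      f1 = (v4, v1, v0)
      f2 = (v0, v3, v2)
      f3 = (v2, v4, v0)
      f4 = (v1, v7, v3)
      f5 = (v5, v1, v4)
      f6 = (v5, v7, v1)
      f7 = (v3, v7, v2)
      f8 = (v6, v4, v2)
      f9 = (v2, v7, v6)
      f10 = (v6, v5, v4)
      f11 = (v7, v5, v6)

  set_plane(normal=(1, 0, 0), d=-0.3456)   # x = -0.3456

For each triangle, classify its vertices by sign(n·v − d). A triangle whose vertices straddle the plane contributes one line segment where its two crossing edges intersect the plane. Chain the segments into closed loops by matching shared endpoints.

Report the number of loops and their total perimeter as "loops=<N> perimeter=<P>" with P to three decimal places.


loops=1 perimeter=9.280

Straddling triangles (8 of 12):
  (v4,v1,v0) [+--] → (-0.3456, -1.205, 0.236407)–(-0.3456, -1.205, -1.115)  len=1.3514
  (v2,v4,v0) [-+-] → (-0.3456, 0.25549, -1.115)–(-0.3456, -1.205, -1.115)  len=1.4605
  (v1,v7,v3) [-+-] → (-0.3456, -0.25549, 1.115)–(-0.3456, 1.205, 1.115)  len=1.4605
  (v5,v1,v4) [+-+] → (-0.3456, -1.205, 1.115)–(-0.3456, -1.205, 0.236407)  len=0.8786
  (v5,v7,v1) [++-] → (-0.3456, -0.25549, 1.115)–(-0.3456, -1.205, 1.115)  len=0.9495
  (v3,v7,v2) [-+-] → (-0.3456, 1.205, 1.115)–(-0.3456, 1.205, -0.236407)  len=1.3514
  (v6,v4,v2) [++-] → (-0.3456, 0.25549, -1.115)–(-0.3456, 1.205, -1.115)  len=0.9495
  (v2,v7,v6) [-++] → (-0.3456, 1.205, -0.236407)–(-0.3456, 1.205, -1.115)  len=0.8786

Chained into 1 loop(s):
  loop 1: 8 segments, perimeter = 9.2800
Total perimeter = 9.280


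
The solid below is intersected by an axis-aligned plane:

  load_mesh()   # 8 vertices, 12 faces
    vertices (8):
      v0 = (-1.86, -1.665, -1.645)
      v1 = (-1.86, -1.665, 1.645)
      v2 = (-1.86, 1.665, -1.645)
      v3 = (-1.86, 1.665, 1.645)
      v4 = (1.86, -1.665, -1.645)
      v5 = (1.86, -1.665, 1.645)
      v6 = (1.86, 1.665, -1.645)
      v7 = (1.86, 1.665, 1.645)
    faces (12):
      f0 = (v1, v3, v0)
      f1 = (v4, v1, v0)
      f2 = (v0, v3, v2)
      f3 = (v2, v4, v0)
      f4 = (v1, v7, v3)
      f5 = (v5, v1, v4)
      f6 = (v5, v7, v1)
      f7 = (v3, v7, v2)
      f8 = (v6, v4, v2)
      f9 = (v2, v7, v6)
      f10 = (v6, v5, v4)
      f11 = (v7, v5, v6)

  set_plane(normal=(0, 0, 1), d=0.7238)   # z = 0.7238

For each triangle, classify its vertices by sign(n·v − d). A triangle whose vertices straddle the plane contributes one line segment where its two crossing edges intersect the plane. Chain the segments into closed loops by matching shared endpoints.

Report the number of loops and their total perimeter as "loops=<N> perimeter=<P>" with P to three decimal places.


loops=1 perimeter=14.100

Straddling triangles (8 of 12):
  (v1,v3,v0) [++-] → (-1.86, 0.7326, 0.7238)–(-1.86, -1.665, 0.7238)  len=2.3976
  (v4,v1,v0) [-+-] → (-0.8184, -1.665, 0.7238)–(-1.86, -1.665, 0.7238)  len=1.0416
  (v0,v3,v2) [-+-] → (-1.86, 0.7326, 0.7238)–(-1.86, 1.665, 0.7238)  len=0.9324
  (v5,v1,v4) [++-] → (-0.8184, -1.665, 0.7238)–(1.86, -1.665, 0.7238)  len=2.6784
  (v3,v7,v2) [++-] → (0.8184, 1.665, 0.7238)–(-1.86, 1.665, 0.7238)  len=2.6784
  (v2,v7,v6) [-+-] → (0.8184, 1.665, 0.7238)–(1.86, 1.665, 0.7238)  len=1.0416
  (v6,v5,v4) [-+-] → (1.86, -0.7326, 0.7238)–(1.86, -1.665, 0.7238)  len=0.9324
  (v7,v5,v6) [++-] → (1.86, -0.7326, 0.7238)–(1.86, 1.665, 0.7238)  len=2.3976

Chained into 1 loop(s):
  loop 1: 8 segments, perimeter = 14.1000
Total perimeter = 14.100


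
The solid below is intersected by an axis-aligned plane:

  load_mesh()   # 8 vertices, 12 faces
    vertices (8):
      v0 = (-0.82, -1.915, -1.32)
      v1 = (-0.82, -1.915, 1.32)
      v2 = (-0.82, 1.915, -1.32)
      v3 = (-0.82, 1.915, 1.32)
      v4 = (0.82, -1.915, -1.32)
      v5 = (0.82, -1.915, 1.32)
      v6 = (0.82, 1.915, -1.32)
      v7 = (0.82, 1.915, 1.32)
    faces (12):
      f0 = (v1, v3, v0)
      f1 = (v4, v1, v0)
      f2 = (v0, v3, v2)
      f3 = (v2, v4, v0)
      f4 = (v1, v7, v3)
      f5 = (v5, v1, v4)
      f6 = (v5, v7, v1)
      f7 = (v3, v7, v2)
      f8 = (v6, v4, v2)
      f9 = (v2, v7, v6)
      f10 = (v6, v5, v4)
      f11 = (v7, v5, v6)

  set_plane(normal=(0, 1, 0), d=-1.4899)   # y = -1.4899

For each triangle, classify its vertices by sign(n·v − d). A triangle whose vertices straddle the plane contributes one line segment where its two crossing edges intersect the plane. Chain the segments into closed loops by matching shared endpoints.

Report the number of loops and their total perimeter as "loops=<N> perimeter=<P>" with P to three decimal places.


loops=1 perimeter=8.560

Straddling triangles (8 of 12):
  (v1,v3,v0) [-+-] → (-0.82, -1.4899, 1.32)–(-0.82, -1.4899, -1.02698)  len=2.3470
  (v0,v3,v2) [-++] → (-0.82, -1.4899, -1.02698)–(-0.82, -1.4899, -1.32)  len=0.2930
  (v2,v4,v0) [+--] → (0.637973, -1.4899, -1.32)–(-0.82, -1.4899, -1.32)  len=1.4580
  (v1,v7,v3) [-++] → (-0.637973, -1.4899, 1.32)–(-0.82, -1.4899, 1.32)  len=0.1820
  (v5,v7,v1) [-+-] → (0.82, -1.4899, 1.32)–(-0.637973, -1.4899, 1.32)  len=1.4580
  (v6,v4,v2) [+-+] → (0.82, -1.4899, -1.32)–(0.637973, -1.4899, -1.32)  len=0.1820
  (v6,v5,v4) [+--] → (0.82, -1.4899, 1.02698)–(0.82, -1.4899, -1.32)  len=2.3470
  (v7,v5,v6) [+-+] → (0.82, -1.4899, 1.32)–(0.82, -1.4899, 1.02698)  len=0.2930

Chained into 1 loop(s):
  loop 1: 8 segments, perimeter = 8.5600
Total perimeter = 8.560


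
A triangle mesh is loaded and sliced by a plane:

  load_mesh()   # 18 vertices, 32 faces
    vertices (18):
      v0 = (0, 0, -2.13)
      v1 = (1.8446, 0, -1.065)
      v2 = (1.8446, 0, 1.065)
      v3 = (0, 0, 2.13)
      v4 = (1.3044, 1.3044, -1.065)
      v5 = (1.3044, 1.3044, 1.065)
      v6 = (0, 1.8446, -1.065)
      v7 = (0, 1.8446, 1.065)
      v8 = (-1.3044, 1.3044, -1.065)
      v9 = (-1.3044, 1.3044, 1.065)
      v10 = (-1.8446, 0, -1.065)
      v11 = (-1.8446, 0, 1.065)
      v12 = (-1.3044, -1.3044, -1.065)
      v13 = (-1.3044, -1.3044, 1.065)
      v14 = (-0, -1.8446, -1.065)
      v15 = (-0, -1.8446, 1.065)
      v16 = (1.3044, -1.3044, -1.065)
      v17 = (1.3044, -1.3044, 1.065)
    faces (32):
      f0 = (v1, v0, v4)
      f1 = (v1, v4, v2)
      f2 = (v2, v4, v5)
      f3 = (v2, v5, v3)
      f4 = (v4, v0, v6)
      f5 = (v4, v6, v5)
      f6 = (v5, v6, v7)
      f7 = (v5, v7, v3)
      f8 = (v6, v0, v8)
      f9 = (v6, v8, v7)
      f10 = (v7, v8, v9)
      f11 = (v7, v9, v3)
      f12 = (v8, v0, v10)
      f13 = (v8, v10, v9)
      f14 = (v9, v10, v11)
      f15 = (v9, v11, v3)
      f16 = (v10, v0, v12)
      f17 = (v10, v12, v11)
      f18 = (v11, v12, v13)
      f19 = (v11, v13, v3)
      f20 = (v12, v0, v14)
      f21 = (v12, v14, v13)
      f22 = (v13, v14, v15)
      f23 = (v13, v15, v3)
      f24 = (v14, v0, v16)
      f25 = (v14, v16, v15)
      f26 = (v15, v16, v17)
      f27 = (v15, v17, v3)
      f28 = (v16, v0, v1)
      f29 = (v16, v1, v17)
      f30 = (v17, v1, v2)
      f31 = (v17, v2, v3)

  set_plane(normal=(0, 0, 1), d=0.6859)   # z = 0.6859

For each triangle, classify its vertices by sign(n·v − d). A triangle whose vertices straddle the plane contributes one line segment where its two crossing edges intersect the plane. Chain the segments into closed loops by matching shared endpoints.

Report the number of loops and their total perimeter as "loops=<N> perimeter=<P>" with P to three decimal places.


loops=1 perimeter=11.295

Straddling triangles (16 of 32):
  (v1,v4,v2) [--+] → (1.74845, 0.232159, 0.6859)–(1.8446, 0, 0.6859)  len=0.2513
  (v2,v4,v5) [+-+] → (1.74845, 0.232159, 0.6859)–(1.3044, 1.3044, 0.6859)  len=1.1606
  (v4,v6,v5) [--+] → (1.07224, 1.40055, 0.6859)–(1.3044, 1.3044, 0.6859)  len=0.2513
  (v5,v6,v7) [+-+] → (1.07224, 1.40055, 0.6859)–(0, 1.8446, 0.6859)  len=1.1606
  (v6,v8,v7) [--+] → (-0.232159, 1.74845, 0.6859)–(0, 1.8446, 0.6859)  len=0.2513
  (v7,v8,v9) [+-+] → (-0.232159, 1.74845, 0.6859)–(-1.3044, 1.3044, 0.6859)  len=1.1606
  (v8,v10,v9) [--+] → (-1.40055, 1.07224, 0.6859)–(-1.3044, 1.3044, 0.6859)  len=0.2513
  (v9,v10,v11) [+-+] → (-1.40055, 1.07224, 0.6859)–(-1.8446, 0, 0.6859)  len=1.1606
  (v10,v12,v11) [--+] → (-1.74845, -0.232159, 0.6859)–(-1.8446, 0, 0.6859)  len=0.2513
  (v11,v12,v13) [+-+] → (-1.74845, -0.232159, 0.6859)–(-1.3044, -1.3044, 0.6859)  len=1.1606
  (v12,v14,v13) [--+] → (-1.07224, -1.40055, 0.6859)–(-1.3044, -1.3044, 0.6859)  len=0.2513
  (v13,v14,v15) [+-+] → (-1.07224, -1.40055, 0.6859)–(0, -1.8446, 0.6859)  len=1.1606
  (v14,v16,v15) [--+] → (0.232159, -1.74845, 0.6859)–(0, -1.8446, 0.6859)  len=0.2513
  (v15,v16,v17) [+-+] → (0.232159, -1.74845, 0.6859)–(1.3044, -1.3044, 0.6859)  len=1.1606
  (v16,v1,v17) [--+] → (1.40055, -1.07224, 0.6859)–(1.3044, -1.3044, 0.6859)  len=0.2513
  (v17,v1,v2) [+-+] → (1.40055, -1.07224, 0.6859)–(1.8446, 0, 0.6859)  len=1.1606

Chained into 1 loop(s):
  loop 1: 16 segments, perimeter = 11.2947
Total perimeter = 11.295


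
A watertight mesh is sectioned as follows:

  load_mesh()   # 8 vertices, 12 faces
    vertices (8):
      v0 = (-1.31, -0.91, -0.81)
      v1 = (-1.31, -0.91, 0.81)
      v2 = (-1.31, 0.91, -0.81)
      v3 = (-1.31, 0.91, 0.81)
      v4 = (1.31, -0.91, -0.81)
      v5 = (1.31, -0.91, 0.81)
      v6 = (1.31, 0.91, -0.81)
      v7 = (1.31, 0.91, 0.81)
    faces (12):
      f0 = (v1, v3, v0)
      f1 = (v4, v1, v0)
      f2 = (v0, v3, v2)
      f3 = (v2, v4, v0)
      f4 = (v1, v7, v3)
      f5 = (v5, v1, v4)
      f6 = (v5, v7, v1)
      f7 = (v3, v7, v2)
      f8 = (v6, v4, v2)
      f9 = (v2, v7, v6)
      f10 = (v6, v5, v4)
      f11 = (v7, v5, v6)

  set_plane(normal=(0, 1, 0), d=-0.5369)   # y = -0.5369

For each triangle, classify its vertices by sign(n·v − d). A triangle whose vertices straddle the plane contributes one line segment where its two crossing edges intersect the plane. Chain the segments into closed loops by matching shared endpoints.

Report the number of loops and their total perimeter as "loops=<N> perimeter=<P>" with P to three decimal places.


loops=1 perimeter=8.480

Straddling triangles (8 of 12):
  (v1,v3,v0) [-+-] → (-1.31, -0.5369, 0.81)–(-1.31, -0.5369, -0.4779)  len=1.2879
  (v0,v3,v2) [-++] → (-1.31, -0.5369, -0.4779)–(-1.31, -0.5369, -0.81)  len=0.3321
  (v2,v4,v0) [+--] → (0.7729, -0.5369, -0.81)–(-1.31, -0.5369, -0.81)  len=2.0829
  (v1,v7,v3) [-++] → (-0.7729, -0.5369, 0.81)–(-1.31, -0.5369, 0.81)  len=0.5371
  (v5,v7,v1) [-+-] → (1.31, -0.5369, 0.81)–(-0.7729, -0.5369, 0.81)  len=2.0829
  (v6,v4,v2) [+-+] → (1.31, -0.5369, -0.81)–(0.7729, -0.5369, -0.81)  len=0.5371
  (v6,v5,v4) [+--] → (1.31, -0.5369, 0.4779)–(1.31, -0.5369, -0.81)  len=1.2879
  (v7,v5,v6) [+-+] → (1.31, -0.5369, 0.81)–(1.31, -0.5369, 0.4779)  len=0.3321

Chained into 1 loop(s):
  loop 1: 8 segments, perimeter = 8.4800
Total perimeter = 8.480


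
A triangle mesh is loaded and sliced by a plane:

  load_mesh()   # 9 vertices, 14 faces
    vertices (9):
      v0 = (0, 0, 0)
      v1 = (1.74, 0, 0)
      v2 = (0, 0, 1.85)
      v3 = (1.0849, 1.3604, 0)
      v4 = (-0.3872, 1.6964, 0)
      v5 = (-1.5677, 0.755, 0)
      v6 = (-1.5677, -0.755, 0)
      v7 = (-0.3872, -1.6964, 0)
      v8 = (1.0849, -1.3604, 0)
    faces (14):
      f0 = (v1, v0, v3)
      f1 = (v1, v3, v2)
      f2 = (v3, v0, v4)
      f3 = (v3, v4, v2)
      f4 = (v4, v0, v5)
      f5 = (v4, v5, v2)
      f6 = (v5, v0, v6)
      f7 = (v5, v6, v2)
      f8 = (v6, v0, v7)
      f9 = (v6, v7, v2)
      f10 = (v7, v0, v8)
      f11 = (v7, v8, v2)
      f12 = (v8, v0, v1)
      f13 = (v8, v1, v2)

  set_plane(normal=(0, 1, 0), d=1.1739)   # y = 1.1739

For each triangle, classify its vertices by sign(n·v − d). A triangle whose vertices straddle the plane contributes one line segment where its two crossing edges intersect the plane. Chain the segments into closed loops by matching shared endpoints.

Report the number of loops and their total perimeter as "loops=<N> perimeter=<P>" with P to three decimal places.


Straddling triangles (6 of 14):
  (v1,v0,v3) [--+] → (0.936169, 1.1739, 0)–(1.17471, 1.1739, 0)  len=0.2385
  (v1,v3,v2) [-+-] → (1.17471, 1.1739, 0)–(0.936169, 1.1739, 0.25362)  len=0.3482
  (v3,v0,v4) [+-+] → (0.936169, 1.1739, 0)–(-0.26794, 1.1739, 0)  len=1.2041
  (v3,v4,v2) [++-] → (-0.26794, 1.1739, 0.56981)–(0.936169, 1.1739, 0.25362)  len=1.2449
  (v4,v0,v5) [+--] → (-0.26794, 1.1739, 0)–(-1.04241, 1.1739, 0)  len=0.7745
  (v4,v5,v2) [+--] → (-1.04241, 1.1739, 0)–(-0.26794, 1.1739, 0.56981)  len=0.9615

Chained into 1 loop(s):
  loop 1: 6 segments, perimeter = 4.7717
Total perimeter = 4.772

loops=1 perimeter=4.772


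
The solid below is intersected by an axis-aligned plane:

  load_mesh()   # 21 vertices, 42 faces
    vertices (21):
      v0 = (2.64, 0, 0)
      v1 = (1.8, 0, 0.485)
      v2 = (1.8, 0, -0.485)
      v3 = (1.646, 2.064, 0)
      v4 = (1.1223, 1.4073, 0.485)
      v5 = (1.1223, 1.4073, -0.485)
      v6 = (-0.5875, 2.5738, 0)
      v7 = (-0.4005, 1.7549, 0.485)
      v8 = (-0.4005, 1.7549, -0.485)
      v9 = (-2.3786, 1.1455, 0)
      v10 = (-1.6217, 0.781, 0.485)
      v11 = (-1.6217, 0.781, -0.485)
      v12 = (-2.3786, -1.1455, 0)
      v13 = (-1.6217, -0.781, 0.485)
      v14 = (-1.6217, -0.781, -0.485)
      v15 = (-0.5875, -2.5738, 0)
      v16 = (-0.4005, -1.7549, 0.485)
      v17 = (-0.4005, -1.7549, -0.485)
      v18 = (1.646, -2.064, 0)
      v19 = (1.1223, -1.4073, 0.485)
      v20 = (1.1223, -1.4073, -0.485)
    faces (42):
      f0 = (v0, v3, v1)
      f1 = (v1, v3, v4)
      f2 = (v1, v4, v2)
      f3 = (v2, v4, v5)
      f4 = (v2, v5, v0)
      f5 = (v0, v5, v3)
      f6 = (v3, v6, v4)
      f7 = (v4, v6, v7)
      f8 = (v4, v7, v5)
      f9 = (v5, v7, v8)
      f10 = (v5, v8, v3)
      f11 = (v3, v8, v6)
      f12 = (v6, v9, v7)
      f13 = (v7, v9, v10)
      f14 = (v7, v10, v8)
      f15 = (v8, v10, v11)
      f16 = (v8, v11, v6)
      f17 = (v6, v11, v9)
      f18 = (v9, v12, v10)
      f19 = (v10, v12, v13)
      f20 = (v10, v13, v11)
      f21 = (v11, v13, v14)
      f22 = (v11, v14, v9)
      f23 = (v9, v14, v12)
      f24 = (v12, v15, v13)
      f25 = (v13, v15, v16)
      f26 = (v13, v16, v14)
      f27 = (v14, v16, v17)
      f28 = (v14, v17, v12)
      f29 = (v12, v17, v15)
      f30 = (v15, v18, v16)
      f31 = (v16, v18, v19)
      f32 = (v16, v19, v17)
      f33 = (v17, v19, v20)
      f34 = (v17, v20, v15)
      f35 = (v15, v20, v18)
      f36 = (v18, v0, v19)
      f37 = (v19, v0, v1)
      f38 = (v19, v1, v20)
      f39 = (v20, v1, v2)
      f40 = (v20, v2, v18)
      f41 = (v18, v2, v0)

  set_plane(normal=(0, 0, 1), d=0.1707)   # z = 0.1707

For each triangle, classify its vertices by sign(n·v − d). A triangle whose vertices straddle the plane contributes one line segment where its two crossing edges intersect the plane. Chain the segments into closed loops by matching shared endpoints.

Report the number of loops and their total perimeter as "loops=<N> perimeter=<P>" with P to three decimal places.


Straddling triangles (28 of 42):
  (v0,v3,v1) [--+] → (1.7002, 1.33756, 0.1707)–(2.34435, 0, 0.1707)  len=1.4846
  (v1,v3,v4) [+-+] → (1.7002, 1.33756, 0.1707)–(1.46168, 1.83287, 0.1707)  len=0.5498
  (v1,v4,v2) [++-] → (1.34189, 0.951306, 0.1707)–(1.8, 0, 0.1707)  len=1.0559
  (v2,v4,v5) [-+-] → (1.34189, 0.951306, 0.1707)–(1.1223, 1.4073, 0.1707)  len=0.5061
  (v3,v6,v4) [--+] → (0.0142791, 2.16324, 0.1707)–(1.46168, 1.83287, 0.1707)  len=1.4846
  (v4,v6,v7) [+-+] → (0.0142791, 2.16324, 0.1707)–(-0.521684, 2.28558, 0.1707)  len=0.5497
  (v4,v7,v5) [++-] → (0.0929186, 1.64227, 0.1707)–(1.1223, 1.4073, 0.1707)  len=1.0559
  (v5,v7,v8) [-+-] → (0.0929186, 1.64227, 0.1707)–(-0.4005, 1.7549, 0.1707)  len=0.5061
  (v6,v9,v7) [--+] → (-1.68239, 1.35998, 0.1707)–(-0.521684, 2.28558, 0.1707)  len=1.4846
  (v7,v9,v10) [+-+] → (-1.68239, 1.35998, 0.1707)–(-2.1122, 1.01721, 0.1707)  len=0.5498
  (v7,v10,v8) [++-] → (-1.22601, 1.09656, 0.1707)–(-0.4005, 1.7549, 0.1707)  len=1.0559
  (v8,v10,v11) [-+-] → (-1.22601, 1.09656, 0.1707)–(-1.6217, 0.781, 0.1707)  len=0.5061
  (v9,v12,v10) [--+] → (-2.1122, -0.467451, 0.1707)–(-2.1122, 1.01721, 0.1707)  len=1.4847
  (v10,v12,v13) [+-+] → (-2.1122, -0.467451, 0.1707)–(-2.1122, -1.01721, 0.1707)  len=0.5498
  (v10,v13,v11) [++-] → (-1.6217, -0.27488, 0.1707)–(-1.6217, 0.781, 0.1707)  len=1.0559
  (v11,v13,v14) [-+-] → (-1.6217, -0.27488, 0.1707)–(-1.6217, -0.781, 0.1707)  len=0.5061
  (v12,v15,v13) [--+] → (-0.951496, -1.94281, 0.1707)–(-2.1122, -1.01721, 0.1707)  len=1.4846
  (v13,v15,v16) [+-+] → (-0.951496, -1.94281, 0.1707)–(-0.521684, -2.28558, 0.1707)  len=0.5498
  (v13,v16,v14) [++-] → (-0.796194, -1.43934, 0.1707)–(-1.6217, -0.781, 0.1707)  len=1.0559
  (v14,v16,v17) [-+-] → (-0.796194, -1.43934, 0.1707)–(-0.4005, -1.7549, 0.1707)  len=0.5061
  (v15,v18,v16) [--+] → (0.925716, -1.95521, 0.1707)–(-0.521684, -2.28558, 0.1707)  len=1.4846
  (v16,v18,v19) [+-+] → (0.925716, -1.95521, 0.1707)–(1.46168, -1.83287, 0.1707)  len=0.5497
  (v16,v19,v17) [++-] → (0.628881, -1.51993, 0.1707)–(-0.4005, -1.7549, 0.1707)  len=1.0559
  (v17,v19,v20) [-+-] → (0.628881, -1.51993, 0.1707)–(1.1223, -1.4073, 0.1707)  len=0.5061
  (v18,v0,v19) [--+] → (2.10583, -0.495312, 0.1707)–(1.46168, -1.83287, 0.1707)  len=1.4846
  (v19,v0,v1) [+-+] → (2.10583, -0.495312, 0.1707)–(2.34435, 0, 0.1707)  len=0.5498
  (v19,v1,v20) [++-] → (1.58041, -0.455994, 0.1707)–(1.1223, -1.4073, 0.1707)  len=1.0559
  (v20,v1,v2) [-+-] → (1.58041, -0.455994, 0.1707)–(1.8, 0, 0.1707)  len=0.5061

Chained into 2 loop(s):
  loop 1: 14 segments, perimeter = 14.2405
  loop 2: 14 segments, perimeter = 10.9339
Total perimeter = 25.174

loops=2 perimeter=25.174
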